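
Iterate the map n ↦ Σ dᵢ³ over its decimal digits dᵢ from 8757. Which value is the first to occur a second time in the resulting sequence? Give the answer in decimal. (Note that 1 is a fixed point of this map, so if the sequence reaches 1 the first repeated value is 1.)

153

8757 → 8³ + 7³ + 5³ + 7³ = 512 + 343 + 125 + 343 = 1323
1323 → 1³ + 3³ + 2³ + 3³ = 1 + 27 + 8 + 27 = 63
63 → 6³ + 3³ = 216 + 27 = 243
243 → 2³ + 4³ + 3³ = 8 + 64 + 27 = 99
99 → 9³ + 9³ = 729 + 729 = 1458
1458 → 1³ + 4³ + 5³ + 8³ = 1 + 64 + 125 + 512 = 702
702 → 7³ + 0³ + 2³ = 343 + 0 + 8 = 351
351 → 3³ + 5³ + 1³ = 27 + 125 + 1 = 153
153 → 1³ + 5³ + 3³ = 1 + 125 + 27 = 153  — 153 already appeared earlier.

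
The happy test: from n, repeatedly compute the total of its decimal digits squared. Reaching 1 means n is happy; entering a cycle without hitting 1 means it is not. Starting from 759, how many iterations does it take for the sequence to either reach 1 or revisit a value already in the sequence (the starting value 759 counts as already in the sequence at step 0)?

759 → 7² + 5² + 9² = 155
155 → 1² + 5² + 5² = 51
51 → 5² + 1² = 26
26 → 2² + 6² = 40
40 → 4² + 0² = 16
16 → 1² + 6² = 37
37 → 3² + 7² = 58
58 → 5² + 8² = 89
89 → 8² + 9² = 145
145 → 1² + 4² + 5² = 42
42 → 4² + 2² = 20
20 → 2² + 0² = 4
4 → 4² = 16  — 16 repeats.
That took 13 steps.

13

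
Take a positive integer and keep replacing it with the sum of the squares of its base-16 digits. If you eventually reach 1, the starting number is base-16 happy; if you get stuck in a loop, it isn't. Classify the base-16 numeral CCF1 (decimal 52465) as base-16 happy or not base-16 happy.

52465 = (12,12,15,1)_16 → 12² + 12² + 15² + 1² = 514
514 = (2,0,2)_16 → 2² + 0² + 2² = 8
8 = (8)_16 → 8² = 64
64 = (4,0)_16 → 4² + 0² = 16
16 = (1,0)_16 → 1² + 0² = 1  — reached 1.

base-16 happy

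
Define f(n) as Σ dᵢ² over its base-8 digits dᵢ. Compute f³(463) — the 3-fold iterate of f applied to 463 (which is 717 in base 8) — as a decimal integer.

463 = (7,1,7)_8 → 7² + 1² + 7² = 49 + 1 + 49 = 99
99 = (1,4,3)_8 → 1² + 4² + 3² = 1 + 16 + 9 = 26
26 = (3,2)_8 → 3² + 2² = 9 + 4 = 13

13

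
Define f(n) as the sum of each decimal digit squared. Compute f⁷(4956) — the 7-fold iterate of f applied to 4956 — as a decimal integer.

4956 → 4² + 9² + 5² + 6² = 158
158 → 1² + 5² + 8² = 90
90 → 9² + 0² = 81
81 → 8² + 1² = 65
65 → 6² + 5² = 61
61 → 6² + 1² = 37
37 → 3² + 7² = 58

58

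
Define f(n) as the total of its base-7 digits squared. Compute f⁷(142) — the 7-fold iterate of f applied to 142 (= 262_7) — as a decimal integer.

142 = (2,6,2)_7 → 44
44 = (6,2)_7 → 40
40 = (5,5)_7 → 50
50 = (1,0,1)_7 → 2
2 = (2)_7 → 4
4 = (4)_7 → 16
16 = (2,2)_7 → 8

8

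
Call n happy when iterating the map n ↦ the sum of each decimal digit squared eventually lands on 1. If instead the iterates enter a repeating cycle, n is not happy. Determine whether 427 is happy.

427 → 4² + 2² + 7² = 16 + 4 + 49 = 69
69 → 6² + 9² = 36 + 81 = 117
117 → 1² + 1² + 7² = 1 + 1 + 49 = 51
51 → 5² + 1² = 25 + 1 = 26
26 → 2² + 6² = 4 + 36 = 40
40 → 4² + 0² = 16 + 0 = 16
16 → 1² + 6² = 1 + 36 = 37
37 → 3² + 7² = 9 + 49 = 58
58 → 5² + 8² = 25 + 64 = 89
89 → 8² + 9² = 64 + 81 = 145
145 → 1² + 4² + 5² = 1 + 16 + 25 = 42
42 → 4² + 2² = 16 + 4 = 20
20 → 2² + 0² = 4 + 0 = 4
4 → 4² = 16  — 16 already seen; the sequence cycles without reaching 1.

not happy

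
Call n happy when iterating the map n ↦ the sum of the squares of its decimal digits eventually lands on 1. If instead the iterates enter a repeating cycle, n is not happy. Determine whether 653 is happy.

653 → 6² + 5² + 3² = 36 + 25 + 9 = 70
70 → 7² + 0² = 49 + 0 = 49
49 → 4² + 9² = 16 + 81 = 97
97 → 9² + 7² = 81 + 49 = 130
130 → 1² + 3² + 0² = 1 + 9 + 0 = 10
10 → 1² + 0² = 1 + 0 = 1  — reached 1.

happy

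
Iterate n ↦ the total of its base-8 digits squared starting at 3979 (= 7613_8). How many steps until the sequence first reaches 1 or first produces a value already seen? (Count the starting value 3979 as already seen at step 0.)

12

3979 = (7,6,1,3)_8 → 7² + 6² + 1² + 3² = 95
95 = (1,3,7)_8 → 1² + 3² + 7² = 59
59 = (7,3)_8 → 7² + 3² = 58
58 = (7,2)_8 → 7² + 2² = 53
53 = (6,5)_8 → 6² + 5² = 61
61 = (7,5)_8 → 7² + 5² = 74
74 = (1,1,2)_8 → 1² + 1² + 2² = 6
6 = (6)_8 → 6² = 36
36 = (4,4)_8 → 4² + 4² = 32
32 = (4,0)_8 → 4² + 0² = 16
16 = (2,0)_8 → 2² + 0² = 4
4 = (4)_8 → 4² = 16  — 16 repeats.
That took 12 steps.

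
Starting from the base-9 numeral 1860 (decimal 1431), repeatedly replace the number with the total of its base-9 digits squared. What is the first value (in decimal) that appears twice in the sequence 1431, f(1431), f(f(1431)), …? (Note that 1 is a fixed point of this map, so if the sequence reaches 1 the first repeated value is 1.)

1431 = (1,8,6,0)_9 → 1² + 8² + 6² + 0² = 1 + 64 + 36 + 0 = 101
101 = (1,2,2)_9 → 1² + 2² + 2² = 1 + 4 + 4 = 9
9 = (1,0)_9 → 1² + 0² = 1 + 0 = 1  — reached the fixed point 1.
1 → 1, so 1 is the first repeated value.

1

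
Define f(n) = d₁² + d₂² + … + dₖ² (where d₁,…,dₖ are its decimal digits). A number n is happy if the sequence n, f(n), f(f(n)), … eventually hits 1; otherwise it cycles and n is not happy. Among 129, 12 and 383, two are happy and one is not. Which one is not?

129: 129 → 86 → 100 → 1  — reaches 1 (happy)
12: 12 → 5 → 25 → 29 → 85 → 89 → 145 → 42 → 20 → 4 → 16 → 37 → 58 → 89  — repeats 89 (not happy)
383: 383 → 82 → 68 → 100 → 1  — reaches 1 (happy)

12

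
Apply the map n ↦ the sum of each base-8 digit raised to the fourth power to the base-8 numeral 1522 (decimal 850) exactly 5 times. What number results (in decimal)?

513

850 = (1,5,2,2)_8 → 1⁴ + 5⁴ + 2⁴ + 2⁴ = 1 + 625 + 16 + 16 = 658
658 = (1,2,2,2)_8 → 1⁴ + 2⁴ + 2⁴ + 2⁴ = 1 + 16 + 16 + 16 = 49
49 = (6,1)_8 → 6⁴ + 1⁴ = 1296 + 1 = 1297
1297 = (2,4,2,1)_8 → 2⁴ + 4⁴ + 2⁴ + 1⁴ = 16 + 256 + 16 + 1 = 289
289 = (4,4,1)_8 → 4⁴ + 4⁴ + 1⁴ = 256 + 256 + 1 = 513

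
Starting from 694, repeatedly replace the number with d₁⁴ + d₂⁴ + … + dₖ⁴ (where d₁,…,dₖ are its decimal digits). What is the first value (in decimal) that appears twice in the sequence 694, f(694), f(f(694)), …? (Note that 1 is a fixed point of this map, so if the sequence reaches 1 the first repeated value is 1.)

694 → 6⁴ + 9⁴ + 4⁴ = 8113
8113 → 8⁴ + 1⁴ + 1⁴ + 3⁴ = 4179
4179 → 4⁴ + 1⁴ + 7⁴ + 9⁴ = 9219
9219 → 9⁴ + 2⁴ + 1⁴ + 9⁴ = 13139
13139 → 1⁴ + 3⁴ + 1⁴ + 3⁴ + 9⁴ = 6725
6725 → 6⁴ + 7⁴ + 2⁴ + 5⁴ = 4338
4338 → 4⁴ + 3⁴ + 3⁴ + 8⁴ = 4514
4514 → 4⁴ + 5⁴ + 1⁴ + 4⁴ = 1138
1138 → 1⁴ + 1⁴ + 3⁴ + 8⁴ = 4179  — 4179 already appeared earlier.

4179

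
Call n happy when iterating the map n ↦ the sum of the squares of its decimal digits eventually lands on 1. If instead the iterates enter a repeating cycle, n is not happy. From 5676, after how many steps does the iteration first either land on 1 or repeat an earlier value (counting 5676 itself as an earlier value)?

5676 → 5² + 6² + 7² + 6² = 25 + 36 + 49 + 36 = 146
146 → 1² + 4² + 6² = 1 + 16 + 36 = 53
53 → 5² + 3² = 25 + 9 = 34
34 → 3² + 4² = 9 + 16 = 25
25 → 2² + 5² = 4 + 25 = 29
29 → 2² + 9² = 4 + 81 = 85
85 → 8² + 5² = 64 + 25 = 89
89 → 8² + 9² = 64 + 81 = 145
145 → 1² + 4² + 5² = 1 + 16 + 25 = 42
42 → 4² + 2² = 16 + 4 = 20
20 → 2² + 0² = 4 + 0 = 4
4 → 4² = 16
16 → 1² + 6² = 1 + 36 = 37
37 → 3² + 7² = 9 + 49 = 58
58 → 5² + 8² = 25 + 64 = 89  — 89 repeats.
That took 15 steps.

15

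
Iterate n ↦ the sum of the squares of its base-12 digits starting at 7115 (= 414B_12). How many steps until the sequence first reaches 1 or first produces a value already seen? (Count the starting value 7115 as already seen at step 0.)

8

7115 = (4,1,4,11)_12 → 4² + 1² + 4² + 11² = 16 + 1 + 16 + 121 = 154
154 = (1,0,10)_12 → 1² + 0² + 10² = 1 + 0 + 100 = 101
101 = (8,5)_12 → 8² + 5² = 64 + 25 = 89
89 = (7,5)_12 → 7² + 5² = 49 + 25 = 74
74 = (6,2)_12 → 6² + 2² = 36 + 4 = 40
40 = (3,4)_12 → 3² + 4² = 9 + 16 = 25
25 = (2,1)_12 → 2² + 1² = 4 + 1 = 5
5 = (5)_12 → 5² = 25  — 25 repeats.
That took 8 steps.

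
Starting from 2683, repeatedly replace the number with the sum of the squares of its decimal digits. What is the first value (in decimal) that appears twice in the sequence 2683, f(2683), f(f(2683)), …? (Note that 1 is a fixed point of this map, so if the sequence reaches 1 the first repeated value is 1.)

4

2683 → 2² + 6² + 8² + 3² = 113
113 → 1² + 1² + 3² = 11
11 → 1² + 1² = 2
2 → 2² = 4
4 → 4² = 16
16 → 1² + 6² = 37
37 → 3² + 7² = 58
58 → 5² + 8² = 89
89 → 8² + 9² = 145
145 → 1² + 4² + 5² = 42
42 → 4² + 2² = 20
20 → 2² + 0² = 4  — 4 already appeared earlier.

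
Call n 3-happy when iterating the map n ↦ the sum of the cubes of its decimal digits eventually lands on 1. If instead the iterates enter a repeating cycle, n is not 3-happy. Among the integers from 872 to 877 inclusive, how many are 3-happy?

872: 872 → 863 → 755 → 593 → 881 → 1025 → 134 → 92 → 737 → 713 → 371 → 371  — not 3-happy
873: 873 → 882 → 1032 → 36 → 243 → 99 → 1458 → 702 → 351 → 153 → 153  — not 3-happy
874: 874 → 919 → 1459 → 919  — not 3-happy
875: 875 → 980 → 1241 → 74 → 407 → 407  — not 3-happy
876: 876 → 1071 → 345 → 216 → 225 → 141 → 66 → 432 → 99 → 1458 → 702 → 351 → 153 → 153  — not 3-happy
877: 877 → 1198 → 1243 → 100 → 1  — 3-happy
3-happy: 877

1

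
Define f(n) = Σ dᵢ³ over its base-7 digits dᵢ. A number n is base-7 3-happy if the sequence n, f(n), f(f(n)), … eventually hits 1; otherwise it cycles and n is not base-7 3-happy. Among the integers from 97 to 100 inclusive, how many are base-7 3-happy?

1

97: 97 → 433 → 343 → 1  (reaches 1)
98: 98 → 8 → 2 → 8  (repeats 8)
99: 99 → 9 → 9  (repeats 9)
100: 100 → 16 → 16  (repeats 16)
base-7 3-happy: 97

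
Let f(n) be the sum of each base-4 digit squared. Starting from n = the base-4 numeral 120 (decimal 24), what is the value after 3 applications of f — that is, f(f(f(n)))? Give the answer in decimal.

24 = (1,2,0)_4 → 1² + 2² + 0² = 1 + 4 + 0 = 5
5 = (1,1)_4 → 1² + 1² = 1 + 1 = 2
2 = (2)_4 → 2² = 4

4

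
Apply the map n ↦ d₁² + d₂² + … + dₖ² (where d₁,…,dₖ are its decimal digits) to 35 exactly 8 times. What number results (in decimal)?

20

35 → 3² + 5² = 34
34 → 3² + 4² = 25
25 → 2² + 5² = 29
29 → 2² + 9² = 85
85 → 8² + 5² = 89
89 → 8² + 9² = 145
145 → 1² + 4² + 5² = 42
42 → 4² + 2² = 20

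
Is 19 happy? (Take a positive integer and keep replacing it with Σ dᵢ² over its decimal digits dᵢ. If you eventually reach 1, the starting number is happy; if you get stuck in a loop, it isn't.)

19 → 1² + 9² = 1 + 81 = 82
82 → 8² + 2² = 64 + 4 = 68
68 → 6² + 8² = 36 + 64 = 100
100 → 1² + 0² + 0² = 1 + 0 + 0 = 1  — reached 1.

happy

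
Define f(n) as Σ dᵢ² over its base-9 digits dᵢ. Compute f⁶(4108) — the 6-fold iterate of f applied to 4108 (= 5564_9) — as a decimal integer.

68

4108 = (5,5,6,4)_9 → 5² + 5² + 6² + 4² = 25 + 25 + 36 + 16 = 102
102 = (1,2,3)_9 → 1² + 2² + 3² = 1 + 4 + 9 = 14
14 = (1,5)_9 → 1² + 5² = 1 + 25 = 26
26 = (2,8)_9 → 2² + 8² = 4 + 64 = 68
68 = (7,5)_9 → 7² + 5² = 49 + 25 = 74
74 = (8,2)_9 → 8² + 2² = 64 + 4 = 68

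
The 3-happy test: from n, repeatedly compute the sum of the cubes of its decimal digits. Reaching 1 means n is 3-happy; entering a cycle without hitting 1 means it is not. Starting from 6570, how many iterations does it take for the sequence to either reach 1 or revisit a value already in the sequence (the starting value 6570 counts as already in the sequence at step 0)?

6570 → 6³ + 5³ + 7³ + 0³ = 684
684 → 6³ + 8³ + 4³ = 792
792 → 7³ + 9³ + 2³ = 1080
1080 → 1³ + 0³ + 8³ + 0³ = 513
513 → 5³ + 1³ + 3³ = 153
153 → 1³ + 5³ + 3³ = 153  — 153 repeats.
That took 6 steps.

6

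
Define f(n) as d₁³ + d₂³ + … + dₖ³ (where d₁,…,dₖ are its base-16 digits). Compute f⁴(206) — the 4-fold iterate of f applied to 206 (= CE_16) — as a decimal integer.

206 = (12,14)_16 → 12³ + 14³ = 4472
4472 = (1,1,7,8)_16 → 1³ + 1³ + 7³ + 8³ = 857
857 = (3,5,9)_16 → 3³ + 5³ + 9³ = 881
881 = (3,7,1)_16 → 3³ + 7³ + 1³ = 371

371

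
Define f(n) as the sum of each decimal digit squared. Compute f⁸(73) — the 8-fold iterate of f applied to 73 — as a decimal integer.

73 → 7² + 3² = 58
58 → 5² + 8² = 89
89 → 8² + 9² = 145
145 → 1² + 4² + 5² = 42
42 → 4² + 2² = 20
20 → 2² + 0² = 4
4 → 4² = 16
16 → 1² + 6² = 37

37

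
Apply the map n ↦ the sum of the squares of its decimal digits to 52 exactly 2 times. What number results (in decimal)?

85

52 → 5² + 2² = 25 + 4 = 29
29 → 2² + 9² = 4 + 81 = 85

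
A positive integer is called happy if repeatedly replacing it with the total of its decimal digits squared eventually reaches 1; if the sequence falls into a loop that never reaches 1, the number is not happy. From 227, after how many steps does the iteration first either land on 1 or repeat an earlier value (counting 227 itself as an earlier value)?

227 → 2² + 2² + 7² = 57
57 → 5² + 7² = 74
74 → 7² + 4² = 65
65 → 6² + 5² = 61
61 → 6² + 1² = 37
37 → 3² + 7² = 58
58 → 5² + 8² = 89
89 → 8² + 9² = 145
145 → 1² + 4² + 5² = 42
42 → 4² + 2² = 20
20 → 2² + 0² = 4
4 → 4² = 16
16 → 1² + 6² = 37  — 37 repeats.
That took 13 steps.

13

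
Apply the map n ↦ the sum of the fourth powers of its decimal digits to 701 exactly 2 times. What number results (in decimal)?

288

701 → 7⁴ + 0⁴ + 1⁴ = 2401 + 0 + 1 = 2402
2402 → 2⁴ + 4⁴ + 0⁴ + 2⁴ = 16 + 256 + 0 + 16 = 288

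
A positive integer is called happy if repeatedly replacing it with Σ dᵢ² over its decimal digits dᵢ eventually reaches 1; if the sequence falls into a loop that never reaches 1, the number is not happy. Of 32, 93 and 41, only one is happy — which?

32

32: 32 → 13 → 10 → 1  — reaches 1 (happy)
93: 93 → 90 → 81 → 65 → 61 → 37 → 58 → 89 → 145 → 42 → 20 → 4 → 16 → 37  — repeats 37 (not happy)
41: 41 → 17 → 50 → 25 → 29 → 85 → 89 → 145 → 42 → 20 → 4 → 16 → 37 → 58 → 89  — repeats 89 (not happy)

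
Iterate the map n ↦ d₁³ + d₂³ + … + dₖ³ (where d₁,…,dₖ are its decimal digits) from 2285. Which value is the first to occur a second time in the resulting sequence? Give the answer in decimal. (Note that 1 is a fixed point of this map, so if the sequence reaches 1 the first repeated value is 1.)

371

2285 → 2³ + 2³ + 8³ + 5³ = 8 + 8 + 512 + 125 = 653
653 → 6³ + 5³ + 3³ = 216 + 125 + 27 = 368
368 → 3³ + 6³ + 8³ = 27 + 216 + 512 = 755
755 → 7³ + 5³ + 5³ = 343 + 125 + 125 = 593
593 → 5³ + 9³ + 3³ = 125 + 729 + 27 = 881
881 → 8³ + 8³ + 1³ = 512 + 512 + 1 = 1025
1025 → 1³ + 0³ + 2³ + 5³ = 1 + 0 + 8 + 125 = 134
134 → 1³ + 3³ + 4³ = 1 + 27 + 64 = 92
92 → 9³ + 2³ = 729 + 8 = 737
737 → 7³ + 3³ + 7³ = 343 + 27 + 343 = 713
713 → 7³ + 1³ + 3³ = 343 + 1 + 27 = 371
371 → 3³ + 7³ + 1³ = 27 + 343 + 1 = 371  — 371 already appeared earlier.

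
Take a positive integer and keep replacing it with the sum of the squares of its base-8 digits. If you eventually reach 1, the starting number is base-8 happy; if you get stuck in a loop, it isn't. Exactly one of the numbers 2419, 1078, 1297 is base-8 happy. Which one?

2419: 2419 → 86 → 41 → 26 → 13 → 26  — repeats 26 (not base-8 happy)
1078: 1078 → 76 → 18 → 8 → 1  — reaches 1 (base-8 happy)
1297: 1297 → 25 → 10 → 5 → 25  — repeats 25 (not base-8 happy)

1078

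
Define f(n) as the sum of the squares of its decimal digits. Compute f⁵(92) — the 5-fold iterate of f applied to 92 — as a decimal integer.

92 → 9² + 2² = 81 + 4 = 85
85 → 8² + 5² = 64 + 25 = 89
89 → 8² + 9² = 64 + 81 = 145
145 → 1² + 4² + 5² = 1 + 16 + 25 = 42
42 → 4² + 2² = 16 + 4 = 20

20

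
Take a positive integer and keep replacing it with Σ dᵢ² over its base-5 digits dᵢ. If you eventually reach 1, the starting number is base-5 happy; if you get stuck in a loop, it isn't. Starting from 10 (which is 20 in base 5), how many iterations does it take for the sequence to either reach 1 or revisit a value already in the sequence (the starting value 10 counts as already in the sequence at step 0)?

3

10 = (2,0)_5 → 2² + 0² = 4
4 = (4)_5 → 4² = 16
16 = (3,1)_5 → 3² + 1² = 10  — 10 repeats.
That took 3 steps.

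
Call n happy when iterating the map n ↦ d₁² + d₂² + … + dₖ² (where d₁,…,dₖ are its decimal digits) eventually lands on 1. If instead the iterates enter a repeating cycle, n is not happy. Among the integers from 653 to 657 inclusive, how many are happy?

653: 653 → 70 → 49 → 97 → 130 → 10 → 1  (reaches 1)
654: 654 → 77 → 98 → 145 → 42 → 20 → 4 → 16 → 37 → 58 → 89 → 145  (repeats 145)
655: 655 → 86 → 100 → 1  (reaches 1)
656: 656 → 97 → 130 → 10 → 1  (reaches 1)
657: 657 → 110 → 2 → 4 → 16 → 37 → 58 → 89 → 145 → 42 → 20 → 4  (repeats 4)
happy: 653, 655, 656

3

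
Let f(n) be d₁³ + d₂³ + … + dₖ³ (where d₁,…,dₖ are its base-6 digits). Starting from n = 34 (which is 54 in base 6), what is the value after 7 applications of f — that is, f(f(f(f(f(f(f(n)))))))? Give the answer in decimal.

91

34 = (5,4)_6 → 189
189 = (5,1,3)_6 → 153
153 = (4,1,3)_6 → 92
92 = (2,3,2)_6 → 43
43 = (1,1,1)_6 → 3
3 = (3)_6 → 27
27 = (4,3)_6 → 91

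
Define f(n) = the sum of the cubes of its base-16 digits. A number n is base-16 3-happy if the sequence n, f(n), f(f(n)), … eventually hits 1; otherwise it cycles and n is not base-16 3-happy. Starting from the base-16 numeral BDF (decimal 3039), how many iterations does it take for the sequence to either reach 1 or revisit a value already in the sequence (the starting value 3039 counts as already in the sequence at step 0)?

3039 = (11,13,15)_16 → 11³ + 13³ + 15³ = 6903
6903 = (1,10,15,7)_16 → 1³ + 10³ + 15³ + 7³ = 4719
4719 = (1,2,6,15)_16 → 1³ + 2³ + 6³ + 15³ = 3600
3600 = (14,1,0)_16 → 14³ + 1³ + 0³ = 2745
2745 = (10,11,9)_16 → 10³ + 11³ + 9³ = 3060
3060 = (11,15,4)_16 → 11³ + 15³ + 4³ = 4770
4770 = (1,2,10,2)_16 → 1³ + 2³ + 10³ + 2³ = 1017
1017 = (3,15,9)_16 → 3³ + 15³ + 9³ = 4131
4131 = (1,0,2,3)_16 → 1³ + 0³ + 2³ + 3³ = 36
36 = (2,4)_16 → 2³ + 4³ = 72
72 = (4,8)_16 → 4³ + 8³ = 576
576 = (2,4,0)_16 → 2³ + 4³ + 0³ = 72  — 72 repeats.
That took 12 steps.

12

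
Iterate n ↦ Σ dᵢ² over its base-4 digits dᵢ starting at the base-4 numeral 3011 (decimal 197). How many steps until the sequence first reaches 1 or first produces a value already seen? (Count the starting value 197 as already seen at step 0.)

6

197 = (3,0,1,1)_4 → 11
11 = (2,3)_4 → 13
13 = (3,1)_4 → 10
10 = (2,2)_4 → 8
8 = (2,0)_4 → 4
4 = (1,0)_4 → 1  — reached 1.
That took 6 steps.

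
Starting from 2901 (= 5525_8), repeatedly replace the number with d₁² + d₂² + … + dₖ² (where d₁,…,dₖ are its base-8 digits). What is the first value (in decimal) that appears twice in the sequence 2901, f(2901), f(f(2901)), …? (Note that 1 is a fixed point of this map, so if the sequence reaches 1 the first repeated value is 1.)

2901 = (5,5,2,5)_8 → 5² + 5² + 2² + 5² = 25 + 25 + 4 + 25 = 79
79 = (1,1,7)_8 → 1² + 1² + 7² = 1 + 1 + 49 = 51
51 = (6,3)_8 → 6² + 3² = 36 + 9 = 45
45 = (5,5)_8 → 5² + 5² = 25 + 25 = 50
50 = (6,2)_8 → 6² + 2² = 36 + 4 = 40
40 = (5,0)_8 → 5² + 0² = 25 + 0 = 25
25 = (3,1)_8 → 3² + 1² = 9 + 1 = 10
10 = (1,2)_8 → 1² + 2² = 1 + 4 = 5
5 = (5)_8 → 5² = 25  — 25 already appeared earlier.

25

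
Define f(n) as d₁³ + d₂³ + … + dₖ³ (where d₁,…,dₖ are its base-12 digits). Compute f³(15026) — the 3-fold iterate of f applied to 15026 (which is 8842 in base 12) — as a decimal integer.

349

15026 = (8,8,4,2)_12 → 8³ + 8³ + 4³ + 2³ = 512 + 512 + 64 + 8 = 1096
1096 = (7,7,4)_12 → 7³ + 7³ + 4³ = 343 + 343 + 64 = 750
750 = (5,2,6)_12 → 5³ + 2³ + 6³ = 125 + 8 + 216 = 349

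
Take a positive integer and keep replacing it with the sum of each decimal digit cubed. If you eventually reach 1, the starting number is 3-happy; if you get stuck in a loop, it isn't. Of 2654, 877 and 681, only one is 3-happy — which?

2654: 2654 → 413 → 92 → 737 → 713 → 371 → 371  — repeats 371 (not 3-happy)
877: 877 → 1198 → 1243 → 100 → 1  — reaches 1 (3-happy)
681: 681 → 729 → 1080 → 513 → 153 → 153  — repeats 153 (not 3-happy)

877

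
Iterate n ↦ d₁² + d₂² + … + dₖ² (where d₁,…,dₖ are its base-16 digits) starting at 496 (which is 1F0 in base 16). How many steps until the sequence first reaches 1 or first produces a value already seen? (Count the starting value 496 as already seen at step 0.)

10

496 = (1,15,0)_16 → 1² + 15² + 0² = 226
226 = (14,2)_16 → 14² + 2² = 200
200 = (12,8)_16 → 12² + 8² = 208
208 = (13,0)_16 → 13² + 0² = 169
169 = (10,9)_16 → 10² + 9² = 181
181 = (11,5)_16 → 11² + 5² = 146
146 = (9,2)_16 → 9² + 2² = 85
85 = (5,5)_16 → 5² + 5² = 50
50 = (3,2)_16 → 3² + 2² = 13
13 = (13)_16 → 13² = 169  — 169 repeats.
That took 10 steps.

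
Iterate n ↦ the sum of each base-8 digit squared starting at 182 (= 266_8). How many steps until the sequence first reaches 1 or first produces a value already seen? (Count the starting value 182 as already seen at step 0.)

182 = (2,6,6)_8 → 2² + 6² + 6² = 76
76 = (1,1,4)_8 → 1² + 1² + 4² = 18
18 = (2,2)_8 → 2² + 2² = 8
8 = (1,0)_8 → 1² + 0² = 1  — reached 1.
That took 4 steps.

4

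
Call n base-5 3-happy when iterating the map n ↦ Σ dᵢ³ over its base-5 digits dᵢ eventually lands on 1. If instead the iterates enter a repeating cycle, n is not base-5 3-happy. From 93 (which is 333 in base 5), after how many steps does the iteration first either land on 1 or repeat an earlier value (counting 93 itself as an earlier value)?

6

93 = (3,3,3)_5 → 3³ + 3³ + 3³ = 27 + 27 + 27 = 81
81 = (3,1,1)_5 → 3³ + 1³ + 1³ = 27 + 1 + 1 = 29
29 = (1,0,4)_5 → 1³ + 0³ + 4³ = 1 + 0 + 64 = 65
65 = (2,3,0)_5 → 2³ + 3³ + 0³ = 8 + 27 + 0 = 35
35 = (1,2,0)_5 → 1³ + 2³ + 0³ = 1 + 8 + 0 = 9
9 = (1,4)_5 → 1³ + 4³ = 1 + 64 = 65  — 65 repeats.
That took 6 steps.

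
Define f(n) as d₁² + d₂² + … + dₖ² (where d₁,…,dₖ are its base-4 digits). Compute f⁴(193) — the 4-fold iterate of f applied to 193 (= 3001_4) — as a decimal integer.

193 = (3,0,0,1)_4 → 3² + 0² + 0² + 1² = 10
10 = (2,2)_4 → 2² + 2² = 8
8 = (2,0)_4 → 2² + 0² = 4
4 = (1,0)_4 → 1² + 0² = 1

1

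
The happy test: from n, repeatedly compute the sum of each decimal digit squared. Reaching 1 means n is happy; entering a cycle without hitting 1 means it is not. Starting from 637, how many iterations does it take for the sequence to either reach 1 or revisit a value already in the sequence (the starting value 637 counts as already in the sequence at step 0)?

5

637 → 94
94 → 97
97 → 130
130 → 10
10 → 1  — reached 1.
That took 5 steps.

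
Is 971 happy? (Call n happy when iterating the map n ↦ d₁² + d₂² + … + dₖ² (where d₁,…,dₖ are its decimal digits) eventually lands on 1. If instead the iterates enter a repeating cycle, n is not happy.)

not happy

971 → 131
131 → 11
11 → 2
2 → 4
4 → 16
16 → 37
37 → 58
58 → 89
89 → 145
145 → 42
42 → 20
20 → 4  — 4 already seen; the sequence cycles without reaching 1.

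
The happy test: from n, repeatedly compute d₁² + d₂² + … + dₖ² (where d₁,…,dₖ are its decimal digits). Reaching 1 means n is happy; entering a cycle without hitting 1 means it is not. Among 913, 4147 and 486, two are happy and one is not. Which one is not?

913: 913 → 91 → 82 → 68 → 100 → 1  — reaches 1 (happy)
4147: 4147 → 82 → 68 → 100 → 1  — reaches 1 (happy)
486: 486 → 116 → 38 → 73 → 58 → 89 → 145 → 42 → 20 → 4 → 16 → 37 → 58  — repeats 58 (not happy)

486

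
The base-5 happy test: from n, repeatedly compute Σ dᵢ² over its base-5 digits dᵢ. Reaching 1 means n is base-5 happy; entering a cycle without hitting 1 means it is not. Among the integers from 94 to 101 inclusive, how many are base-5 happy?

94: 94 → 34 → 18 → 18  (repeats 18)
95: 95 → 25 → 1  (reaches 1)
96: 96 → 26 → 2 → 4 → 16 → 10 → 4  (repeats 4)
97: 97 → 29 → 17 → 13 → 13  (repeats 13)
98: 98 → 34 → 18 → 18  (repeats 18)
99: 99 → 41 → 11 → 5 → 1  (reaches 1)
100: 100 → 16 → 10 → 4 → 16  (repeats 16)
101: 101 → 17 → 13 → 13  (repeats 13)
base-5 happy: 95, 99

2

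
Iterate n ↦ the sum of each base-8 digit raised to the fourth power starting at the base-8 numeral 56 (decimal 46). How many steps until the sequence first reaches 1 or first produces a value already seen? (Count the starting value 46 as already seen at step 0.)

46 = (5,6)_8 → 5⁴ + 6⁴ = 1921
1921 = (3,6,0,1)_8 → 3⁴ + 6⁴ + 0⁴ + 1⁴ = 1378
1378 = (2,5,4,2)_8 → 2⁴ + 5⁴ + 4⁴ + 2⁴ = 913
913 = (1,6,2,1)_8 → 1⁴ + 6⁴ + 2⁴ + 1⁴ = 1314
1314 = (2,4,4,2)_8 → 2⁴ + 4⁴ + 4⁴ + 2⁴ = 544
544 = (1,0,4,0)_8 → 1⁴ + 0⁴ + 4⁴ + 0⁴ = 257
257 = (4,0,1)_8 → 4⁴ + 0⁴ + 1⁴ = 257  — 257 repeats.
That took 7 steps.

7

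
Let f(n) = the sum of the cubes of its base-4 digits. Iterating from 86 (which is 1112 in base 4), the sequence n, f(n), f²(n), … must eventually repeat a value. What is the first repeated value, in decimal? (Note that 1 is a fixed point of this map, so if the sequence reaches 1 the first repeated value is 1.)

35

86 = (1,1,1,2)_4 → 1³ + 1³ + 1³ + 2³ = 11
11 = (2,3)_4 → 2³ + 3³ = 35
35 = (2,0,3)_4 → 2³ + 0³ + 3³ = 35  — 35 already appeared earlier.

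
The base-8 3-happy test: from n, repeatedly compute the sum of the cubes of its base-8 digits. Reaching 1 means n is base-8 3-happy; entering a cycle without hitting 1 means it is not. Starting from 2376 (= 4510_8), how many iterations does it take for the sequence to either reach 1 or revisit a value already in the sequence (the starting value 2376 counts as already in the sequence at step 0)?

11

2376 = (4,5,1,0)_8 → 190
190 = (2,7,6)_8 → 567
567 = (1,0,6,7)_8 → 560
560 = (1,0,6,0)_8 → 217
217 = (3,3,1)_8 → 55
55 = (6,7)_8 → 559
559 = (1,0,5,7)_8 → 469
469 = (7,2,5)_8 → 476
476 = (7,3,4)_8 → 434
434 = (6,6,2)_8 → 440
440 = (6,7,0)_8 → 559  — 559 repeats.
That took 11 steps.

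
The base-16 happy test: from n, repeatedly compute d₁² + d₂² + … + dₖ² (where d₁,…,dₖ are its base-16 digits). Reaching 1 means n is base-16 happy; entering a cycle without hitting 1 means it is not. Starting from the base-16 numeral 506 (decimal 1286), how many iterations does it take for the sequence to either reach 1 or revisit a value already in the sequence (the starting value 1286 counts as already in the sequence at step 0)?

1286 = (5,0,6)_16 → 5² + 0² + 6² = 61
61 = (3,13)_16 → 3² + 13² = 178
178 = (11,2)_16 → 11² + 2² = 125
125 = (7,13)_16 → 7² + 13² = 218
218 = (13,10)_16 → 13² + 10² = 269
269 = (1,0,13)_16 → 1² + 0² + 13² = 170
170 = (10,10)_16 → 10² + 10² = 200
200 = (12,8)_16 → 12² + 8² = 208
208 = (13,0)_16 → 13² + 0² = 169
169 = (10,9)_16 → 10² + 9² = 181
181 = (11,5)_16 → 11² + 5² = 146
146 = (9,2)_16 → 9² + 2² = 85
85 = (5,5)_16 → 5² + 5² = 50
50 = (3,2)_16 → 3² + 2² = 13
13 = (13)_16 → 13² = 169  — 169 repeats.
That took 15 steps.

15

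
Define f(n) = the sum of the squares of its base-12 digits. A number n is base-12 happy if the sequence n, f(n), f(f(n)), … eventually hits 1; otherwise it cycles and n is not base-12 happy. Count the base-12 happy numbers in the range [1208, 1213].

1

1208: 1208 → 144 → 1  — base-12 happy
1209: 1209 → 161 → 27 → 13 → 2 → 4 → 16 → 17 → 26 → 8 → 64 → 41 → 34 → 104 → 128 → 164 → 66 → 61 → 26  — not base-12 happy
1210: 1210 → 180 → 10 → 100 → 80 → 100  — not base-12 happy
1211: 1211 → 201 → 98 → 68 → 89 → 74 → 40 → 25 → 5 → 25  — not base-12 happy
1212: 1212 → 89 → 74 → 40 → 25 → 5 → 25  — not base-12 happy
1213: 1213 → 90 → 85 → 50 → 20 → 65 → 50  — not base-12 happy
base-12 happy: 1208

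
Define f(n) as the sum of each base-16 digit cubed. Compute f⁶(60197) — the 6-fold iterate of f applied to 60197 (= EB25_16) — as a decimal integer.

60197 = (14,11,2,5)_16 → 14³ + 11³ + 2³ + 5³ = 2744 + 1331 + 8 + 125 = 4208
4208 = (1,0,7,0)_16 → 1³ + 0³ + 7³ + 0³ = 1 + 0 + 343 + 0 = 344
344 = (1,5,8)_16 → 1³ + 5³ + 8³ = 1 + 125 + 512 = 638
638 = (2,7,14)_16 → 2³ + 7³ + 14³ = 8 + 343 + 2744 = 3095
3095 = (12,1,7)_16 → 12³ + 1³ + 7³ = 1728 + 1 + 343 = 2072
2072 = (8,1,8)_16 → 8³ + 1³ + 8³ = 512 + 1 + 512 = 1025

1025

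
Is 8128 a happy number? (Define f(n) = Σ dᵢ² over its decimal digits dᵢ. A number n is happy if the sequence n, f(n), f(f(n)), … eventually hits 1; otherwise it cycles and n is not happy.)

8128 → 133
133 → 19
19 → 82
82 → 68
68 → 100
100 → 1  — reached 1.

happy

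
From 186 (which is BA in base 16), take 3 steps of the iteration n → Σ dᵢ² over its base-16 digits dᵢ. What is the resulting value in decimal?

186 = (11,10)_16 → 11² + 10² = 121 + 100 = 221
221 = (13,13)_16 → 13² + 13² = 169 + 169 = 338
338 = (1,5,2)_16 → 1² + 5² + 2² = 1 + 25 + 4 = 30

30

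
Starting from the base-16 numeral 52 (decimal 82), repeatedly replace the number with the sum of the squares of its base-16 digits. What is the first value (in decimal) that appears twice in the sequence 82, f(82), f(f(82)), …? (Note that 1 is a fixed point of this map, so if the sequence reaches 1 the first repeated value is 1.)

169

82 = (5,2)_16 → 5² + 2² = 29
29 = (1,13)_16 → 1² + 13² = 170
170 = (10,10)_16 → 10² + 10² = 200
200 = (12,8)_16 → 12² + 8² = 208
208 = (13,0)_16 → 13² + 0² = 169
169 = (10,9)_16 → 10² + 9² = 181
181 = (11,5)_16 → 11² + 5² = 146
146 = (9,2)_16 → 9² + 2² = 85
85 = (5,5)_16 → 5² + 5² = 50
50 = (3,2)_16 → 3² + 2² = 13
13 = (13)_16 → 13² = 169  — 169 already appeared earlier.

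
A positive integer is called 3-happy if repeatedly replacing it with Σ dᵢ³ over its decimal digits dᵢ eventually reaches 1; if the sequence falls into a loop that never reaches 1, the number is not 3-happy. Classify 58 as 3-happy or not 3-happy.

58 → 5³ + 8³ = 125 + 512 = 637
637 → 6³ + 3³ + 7³ = 216 + 27 + 343 = 586
586 → 5³ + 8³ + 6³ = 125 + 512 + 216 = 853
853 → 8³ + 5³ + 3³ = 512 + 125 + 27 = 664
664 → 6³ + 6³ + 4³ = 216 + 216 + 64 = 496
496 → 4³ + 9³ + 6³ = 64 + 729 + 216 = 1009
1009 → 1³ + 0³ + 0³ + 9³ = 1 + 0 + 0 + 729 = 730
730 → 7³ + 3³ + 0³ = 343 + 27 + 0 = 370
370 → 3³ + 7³ + 0³ = 27 + 343 + 0 = 370  — 370 already seen; the sequence cycles without reaching 1.

not 3-happy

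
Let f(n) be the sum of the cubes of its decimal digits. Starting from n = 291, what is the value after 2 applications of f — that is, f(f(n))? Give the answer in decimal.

882

291 → 2³ + 9³ + 1³ = 8 + 729 + 1 = 738
738 → 7³ + 3³ + 8³ = 343 + 27 + 512 = 882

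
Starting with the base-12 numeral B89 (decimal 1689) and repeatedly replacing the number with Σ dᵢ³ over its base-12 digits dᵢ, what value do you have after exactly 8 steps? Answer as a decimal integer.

1689 = (11,8,9)_12 → 11³ + 8³ + 9³ = 2572
2572 = (1,5,10,4)_12 → 1³ + 5³ + 10³ + 4³ = 1190
1190 = (8,3,2)_12 → 8³ + 3³ + 2³ = 547
547 = (3,9,7)_12 → 3³ + 9³ + 7³ = 1099
1099 = (7,7,7)_12 → 7³ + 7³ + 7³ = 1029
1029 = (7,1,9)_12 → 7³ + 1³ + 9³ = 1073
1073 = (7,5,5)_12 → 7³ + 5³ + 5³ = 593
593 = (4,1,5)_12 → 4³ + 1³ + 5³ = 190

190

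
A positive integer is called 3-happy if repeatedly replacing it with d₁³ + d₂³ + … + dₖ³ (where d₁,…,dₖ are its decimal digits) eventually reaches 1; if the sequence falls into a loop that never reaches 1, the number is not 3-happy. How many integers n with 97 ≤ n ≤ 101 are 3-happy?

97: 97 → 1072 → 352 → 160 → 217 → 352  (repeats 352)
98: 98 → 1241 → 74 → 407 → 407  (repeats 407)
99: 99 → 1458 → 702 → 351 → 153 → 153  (repeats 153)
100: 100 → 1  (reaches 1)
101: 101 → 2 → 8 → 512 → 134 → 92 → 737 → 713 → 371 → 371  (repeats 371)
3-happy: 100

1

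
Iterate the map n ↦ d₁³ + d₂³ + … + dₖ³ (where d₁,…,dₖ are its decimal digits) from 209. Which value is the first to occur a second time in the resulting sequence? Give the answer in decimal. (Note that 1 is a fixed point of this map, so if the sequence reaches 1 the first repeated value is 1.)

371

209 → 2³ + 0³ + 9³ = 737
737 → 7³ + 3³ + 7³ = 713
713 → 7³ + 1³ + 3³ = 371
371 → 3³ + 7³ + 1³ = 371  — 371 already appeared earlier.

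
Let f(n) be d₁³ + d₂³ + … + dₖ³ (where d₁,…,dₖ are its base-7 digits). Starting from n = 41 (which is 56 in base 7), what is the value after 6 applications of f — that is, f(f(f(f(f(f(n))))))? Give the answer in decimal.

41 = (5,6)_7 → 5³ + 6³ = 341
341 = (6,6,5)_7 → 6³ + 6³ + 5³ = 557
557 = (1,4,2,4)_7 → 1³ + 4³ + 2³ + 4³ = 137
137 = (2,5,4)_7 → 2³ + 5³ + 4³ = 197
197 = (4,0,1)_7 → 4³ + 0³ + 1³ = 65
65 = (1,2,2)_7 → 1³ + 2³ + 2³ = 17

17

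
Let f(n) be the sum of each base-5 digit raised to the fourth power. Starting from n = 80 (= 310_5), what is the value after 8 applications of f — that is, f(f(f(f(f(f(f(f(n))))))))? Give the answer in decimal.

528

80 = (3,1,0)_5 → 3⁴ + 1⁴ + 0⁴ = 82
82 = (3,1,2)_5 → 3⁴ + 1⁴ + 2⁴ = 98
98 = (3,4,3)_5 → 3⁴ + 4⁴ + 3⁴ = 418
418 = (3,1,3,3)_5 → 3⁴ + 1⁴ + 3⁴ + 3⁴ = 244
244 = (1,4,3,4)_5 → 1⁴ + 4⁴ + 3⁴ + 4⁴ = 594
594 = (4,3,3,4)_5 → 4⁴ + 3⁴ + 3⁴ + 4⁴ = 674
674 = (1,0,1,4,4)_5 → 1⁴ + 0⁴ + 1⁴ + 4⁴ + 4⁴ = 514
514 = (4,0,2,4)_5 → 4⁴ + 0⁴ + 2⁴ + 4⁴ = 528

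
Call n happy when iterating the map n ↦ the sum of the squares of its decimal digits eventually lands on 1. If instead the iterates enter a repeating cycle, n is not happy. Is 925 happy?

925 → 110
110 → 2
2 → 4
4 → 16
16 → 37
37 → 58
58 → 89
89 → 145
145 → 42
42 → 20
20 → 4  — 4 already seen; the sequence cycles without reaching 1.

not happy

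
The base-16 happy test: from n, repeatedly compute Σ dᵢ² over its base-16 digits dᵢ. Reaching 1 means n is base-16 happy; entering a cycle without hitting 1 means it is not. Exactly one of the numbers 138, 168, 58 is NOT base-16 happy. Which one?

138: 138 → 164 → 116 → 65 → 17 → 2 → 4 → 16 → 1  — reaches 1 (base-16 happy)
168: 168 → 164 → 116 → 65 → 17 → 2 → 4 → 16 → 1  — reaches 1 (base-16 happy)
58: 58 → 109 → 205 → 313 → 91 → 146 → 85 → 50 → 13 → 169 → 181 → 146  — repeats 146 (not base-16 happy)

58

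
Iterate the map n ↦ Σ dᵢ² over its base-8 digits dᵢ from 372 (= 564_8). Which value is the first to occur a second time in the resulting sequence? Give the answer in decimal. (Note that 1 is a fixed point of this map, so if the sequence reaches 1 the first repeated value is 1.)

1

372 = (5,6,4)_8 → 5² + 6² + 4² = 25 + 36 + 16 = 77
77 = (1,1,5)_8 → 1² + 1² + 5² = 1 + 1 + 25 = 27
27 = (3,3)_8 → 3² + 3² = 9 + 9 = 18
18 = (2,2)_8 → 2² + 2² = 4 + 4 = 8
8 = (1,0)_8 → 1² + 0² = 1 + 0 = 1  — reached the fixed point 1.
1 → 1, so 1 is the first repeated value.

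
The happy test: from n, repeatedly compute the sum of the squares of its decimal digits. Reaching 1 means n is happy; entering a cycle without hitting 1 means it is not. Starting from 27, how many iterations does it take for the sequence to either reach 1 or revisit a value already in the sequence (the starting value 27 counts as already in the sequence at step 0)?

14

27 → 2² + 7² = 53
53 → 5² + 3² = 34
34 → 3² + 4² = 25
25 → 2² + 5² = 29
29 → 2² + 9² = 85
85 → 8² + 5² = 89
89 → 8² + 9² = 145
145 → 1² + 4² + 5² = 42
42 → 4² + 2² = 20
20 → 2² + 0² = 4
4 → 4² = 16
16 → 1² + 6² = 37
37 → 3² + 7² = 58
58 → 5² + 8² = 89  — 89 repeats.
That took 14 steps.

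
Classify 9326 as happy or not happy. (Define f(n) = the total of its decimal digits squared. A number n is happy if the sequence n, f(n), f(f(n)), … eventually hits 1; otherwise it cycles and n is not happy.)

9326 → 9² + 3² + 2² + 6² = 81 + 9 + 4 + 36 = 130
130 → 1² + 3² + 0² = 1 + 9 + 0 = 10
10 → 1² + 0² = 1 + 0 = 1  — reached 1.

happy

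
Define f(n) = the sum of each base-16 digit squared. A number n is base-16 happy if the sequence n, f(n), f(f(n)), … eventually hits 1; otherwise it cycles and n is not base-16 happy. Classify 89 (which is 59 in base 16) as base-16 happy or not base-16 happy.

base-16 happy

89 = (5,9)_16 → 5² + 9² = 25 + 81 = 106
106 = (6,10)_16 → 6² + 10² = 36 + 100 = 136
136 = (8,8)_16 → 8² + 8² = 64 + 64 = 128
128 = (8,0)_16 → 8² + 0² = 64 + 0 = 64
64 = (4,0)_16 → 4² + 0² = 16 + 0 = 16
16 = (1,0)_16 → 1² + 0² = 1 + 0 = 1  — reached 1.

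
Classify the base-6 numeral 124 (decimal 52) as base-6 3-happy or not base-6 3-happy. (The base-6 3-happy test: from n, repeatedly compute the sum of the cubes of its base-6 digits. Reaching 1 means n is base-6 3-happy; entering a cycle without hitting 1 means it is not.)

not base-6 3-happy

52 = (1,2,4)_6 → 73
73 = (2,0,1)_6 → 9
9 = (1,3)_6 → 28
28 = (4,4)_6 → 128
128 = (3,3,2)_6 → 62
62 = (1,4,2)_6 → 73  — 73 already seen; the sequence cycles without reaching 1.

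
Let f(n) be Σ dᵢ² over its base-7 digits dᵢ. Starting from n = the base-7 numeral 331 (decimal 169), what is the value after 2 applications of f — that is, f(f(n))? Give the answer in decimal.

29

169 = (3,3,1)_7 → 3² + 3² + 1² = 9 + 9 + 1 = 19
19 = (2,5)_7 → 2² + 5² = 4 + 25 = 29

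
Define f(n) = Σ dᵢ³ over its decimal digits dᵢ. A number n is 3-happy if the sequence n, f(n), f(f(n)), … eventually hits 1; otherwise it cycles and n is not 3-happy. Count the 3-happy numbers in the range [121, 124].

1

121: 121 → 10 → 1  — 3-happy
122: 122 → 17 → 344 → 155 → 251 → 134 → 92 → 737 → 713 → 371 → 371  — not 3-happy
123: 123 → 36 → 243 → 99 → 1458 → 702 → 351 → 153 → 153  — not 3-happy
124: 124 → 73 → 370 → 370  — not 3-happy
3-happy: 121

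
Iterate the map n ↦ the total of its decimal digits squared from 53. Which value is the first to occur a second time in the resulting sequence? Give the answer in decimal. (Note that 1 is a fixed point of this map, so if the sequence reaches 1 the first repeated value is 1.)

89

53 → 5² + 3² = 34
34 → 3² + 4² = 25
25 → 2² + 5² = 29
29 → 2² + 9² = 85
85 → 8² + 5² = 89
89 → 8² + 9² = 145
145 → 1² + 4² + 5² = 42
42 → 4² + 2² = 20
20 → 2² + 0² = 4
4 → 4² = 16
16 → 1² + 6² = 37
37 → 3² + 7² = 58
58 → 5² + 8² = 89  — 89 already appeared earlier.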